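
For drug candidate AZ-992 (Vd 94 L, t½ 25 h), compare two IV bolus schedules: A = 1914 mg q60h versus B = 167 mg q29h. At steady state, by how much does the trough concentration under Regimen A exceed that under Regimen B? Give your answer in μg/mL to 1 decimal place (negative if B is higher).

3.3 μg/mL

Regimen A: f = (1/2)^(60/25) ≈ 0.1895; Cmin,ss = (1914/94)·f/(1−f) ≈ 4.761 μg/mL.
Regimen B: f = (1/2)^(29/25) ≈ 0.4475; Cmin,ss = (167/94)·f/(1−f) ≈ 1.439 μg/mL.
Difference ≈ 4.761 − 1.439 ≈ 3.322 μg/mL.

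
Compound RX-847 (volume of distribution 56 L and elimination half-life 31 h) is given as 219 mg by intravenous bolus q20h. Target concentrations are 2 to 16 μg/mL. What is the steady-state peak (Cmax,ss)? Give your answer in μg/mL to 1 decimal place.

10.8 μg/mL

Over one 20-h interval, 20/31 ≈ 0.64516 half-lives elapse, leaving f ≈ 0.6394 of each dose.
Accumulation ratio R = 1/(1 − f) ≈ 1/0.3606 ≈ 2.7732.
Each bolus raises the concentration by D/Vd = 219/56 ≈ 3.911 μg/mL.
Steady-state peak Cmax,ss = C₀·R ≈ 3.911 × 2.7732 ≈ 10.846 μg/mL.
Peak 10.8 μg/mL vs MTC 16 μg/mL: below toxic threshold.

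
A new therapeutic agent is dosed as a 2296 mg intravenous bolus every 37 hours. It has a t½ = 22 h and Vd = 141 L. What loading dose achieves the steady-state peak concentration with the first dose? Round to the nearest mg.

f = (1/2)^(37/22) ≈ 0.311690; accumulation ratio R = 1/(1−f) ≈ 1.45283.
Loading dose to hit Cmax,ss on first dose: D_load = D_maint·R ≈ 2296 × 1.45283 ≈ 3335.70 mg.

3336 mg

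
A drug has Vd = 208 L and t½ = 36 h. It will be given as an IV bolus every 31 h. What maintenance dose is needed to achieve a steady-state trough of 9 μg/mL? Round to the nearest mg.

τ/t½ = 31/36 ≈ 0.86111, so f = (1/2)^(31/36) ≈ 0.550528.
Cmin,ss = (D/Vd)·f/(1−f), so D = Cmin,ss·Vd·(1−f)/f.
D = 9 × 208 × (1−f)/f ≈ 9 × 208 × 0.81644 ≈ 1528.38 mg.

1528 mg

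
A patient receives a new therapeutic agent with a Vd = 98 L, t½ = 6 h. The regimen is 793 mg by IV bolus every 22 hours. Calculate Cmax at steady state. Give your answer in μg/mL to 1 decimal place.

k = ln2/t½ = ln2/6 ≈ 0.115525 h⁻¹; fraction remaining f = e^(−kτ) = e^(−0.115525×22) ≈ 0.0787.
At steady state, accumulation factor R = 1/(1 − e^(−kτ)) ≈ 1.0854.
Single-dose peak C₀ = D/Vd = 793/98 ≈ 8.092 μg/mL.
Steady-state peak Cmax,ss = C₀·R ≈ 8.092 × 1.0854 ≈ 8.783 μg/mL.

8.8 μg/mL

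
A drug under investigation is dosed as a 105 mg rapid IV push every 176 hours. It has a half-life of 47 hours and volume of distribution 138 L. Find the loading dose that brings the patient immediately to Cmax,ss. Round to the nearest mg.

113 mg

f = (1/2)^(176/47) ≈ 0.074600; accumulation ratio R = 1/(1−f) ≈ 1.08061.
Loading dose to hit Cmax,ss on first dose: D_load = D_maint·R ≈ 105 × 1.08061 ≈ 113.46 mg.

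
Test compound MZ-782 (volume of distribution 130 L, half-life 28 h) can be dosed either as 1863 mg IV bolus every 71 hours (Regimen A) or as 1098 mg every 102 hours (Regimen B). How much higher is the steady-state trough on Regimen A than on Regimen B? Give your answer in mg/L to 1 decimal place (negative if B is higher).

2.3 mg/L

Regimen A: f = (1/2)^(71/28) ≈ 0.1725; Cmin,ss = (1863/130)·f/(1−f) ≈ 2.987 mg/L.
Regimen B: f = (1/2)^(102/28) ≈ 0.0801; Cmin,ss = (1098/130)·f/(1−f) ≈ 0.735 mg/L.
Difference ≈ 2.987 − 0.735 ≈ 2.252 mg/L.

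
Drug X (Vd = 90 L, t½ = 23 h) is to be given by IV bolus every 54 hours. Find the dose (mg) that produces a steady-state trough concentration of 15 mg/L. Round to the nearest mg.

τ/t½ = 54/23 ≈ 2.3478, so f = (1/2)^(54/23) ≈ 0.196442.
Cmin,ss = (D/Vd)·f/(1−f), so D = Cmin,ss·Vd·(1−f)/f.
D = 15 × 90 × (1−f)/f ≈ 15 × 90 × 4.09056 ≈ 5522.26 mg.

5522 mg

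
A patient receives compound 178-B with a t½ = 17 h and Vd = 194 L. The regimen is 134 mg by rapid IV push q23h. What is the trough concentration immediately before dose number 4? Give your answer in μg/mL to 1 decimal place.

f = (1/2)^(τ/t½) = (1/2)^(23/17) ≈ 0.3915.
C₀ = D/Vd = 134/194 ≈ 0.691 μg/mL.
Before the 4th dose, 3 doses have been given. Superposition: Cmin = C₀·(f + f² + … + f^3).
≈ 0.691 × (0.3915 + 0.1533 + 0.0600) ≈ 0.691 × 0.6048 ≈ 0.418 μg/mL.

0.4 μg/mL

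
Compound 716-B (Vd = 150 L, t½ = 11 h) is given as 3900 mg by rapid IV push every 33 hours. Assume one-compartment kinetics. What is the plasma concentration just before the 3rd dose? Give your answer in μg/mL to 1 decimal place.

3.7 μg/mL

f = (1/2)^(τ/t½) = (1/2)^(33/11) ≈ 0.1250.
C₀ = D/Vd = 3900/150 ≈ 26.000 μg/mL.
Before the 3rd dose, 2 doses have been given. Superposition: Cmin = C₀·(f + f²).
≈ 26.000 × (0.1250 + 0.0156) ≈ 26.000 × 0.1406 ≈ 3.656 μg/mL.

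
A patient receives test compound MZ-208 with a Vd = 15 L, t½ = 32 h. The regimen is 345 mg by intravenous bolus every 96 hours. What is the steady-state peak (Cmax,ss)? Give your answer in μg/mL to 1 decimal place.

The dosing interval is 3 half-lives, so f = 2^(−3) = 0.125.
Accumulation ratio R = 1/(1 − f) = 1/0.875 = 8/7.
Single-dose peak C₀ = D/Vd = 345/15 = 23 μg/mL.
Steady-state peak Cmax,ss = C₀·R = 23 × 8/7 ≈ 26.286 μg/mL.

26.3 μg/mL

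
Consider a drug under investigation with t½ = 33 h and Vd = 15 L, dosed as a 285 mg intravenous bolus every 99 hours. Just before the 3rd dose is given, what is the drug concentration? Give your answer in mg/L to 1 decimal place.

2.7 mg/L

f = (1/2)^(τ/t½) = (1/2)^(99/33) ≈ 0.1250.
C₀ = D/Vd = 285/15 ≈ 19.000 mg/L.
Before the 3rd dose, 2 doses have been given. Superposition: Cmin = C₀·(f + f²).
≈ 19.000 × (0.1250 + 0.0156) ≈ 19.000 × 0.1406 ≈ 2.671 mg/L.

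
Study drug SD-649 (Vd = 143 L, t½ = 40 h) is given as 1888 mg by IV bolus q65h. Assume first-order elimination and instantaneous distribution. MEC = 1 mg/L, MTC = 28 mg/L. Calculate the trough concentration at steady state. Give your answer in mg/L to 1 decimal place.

k = ln2/t½ = ln2/40 ≈ 0.017329 h⁻¹; fraction remaining f = e^(−kτ) = e^(−0.017329×65) ≈ 0.3242.
At steady state, accumulation factor R = 1/(1 − e^(−kτ)) ≈ 1.4797.
Each bolus raises the concentration by D/Vd = 1888/143 ≈ 13.203 mg/L.
Cmax,ss = C₀/(1 − f) ≈ 13.203/0.6758 ≈ 19.537 mg/L.
Steady-state trough Cmin,ss = Cmax,ss·f ≈ 19.537 × 0.3242 ≈ 6.334 mg/L.
Trough 6.3 mg/L vs MEC 1 mg/L: adequate.

6.3 mg/L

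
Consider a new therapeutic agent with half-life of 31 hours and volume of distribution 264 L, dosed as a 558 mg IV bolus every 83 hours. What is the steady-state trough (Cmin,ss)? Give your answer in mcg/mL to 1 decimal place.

0.4 mcg/mL

τ/t½ = 83/31 ≈ 2.6774, so fraction remaining f = (1/2)^(83/31) ≈ 0.1563.
Single-dose peak C₀ = D/Vd = 558/264 ≈ 2.114 mcg/mL.
Steady-state trough Cmin,ss = C₀·f/(1−f) ≈ 2.114 × 0.1563/0.8437 ≈ 0.392 mcg/mL.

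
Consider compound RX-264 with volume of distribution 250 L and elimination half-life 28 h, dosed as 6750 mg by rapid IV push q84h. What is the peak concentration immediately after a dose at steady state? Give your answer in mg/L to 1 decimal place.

τ = 84 h = 3 half-lives, so f = (1/2)^3 = 0.125.
Accumulation ratio R = 1/(1 − f) = 1/0.875 = 8/7.
Single-dose peak C₀ = D/Vd = 6750/250 = 27 mg/L.
Steady-state peak Cmax,ss = C₀·R = 27 × 8/7 ≈ 30.857 mg/L.

30.9 mg/L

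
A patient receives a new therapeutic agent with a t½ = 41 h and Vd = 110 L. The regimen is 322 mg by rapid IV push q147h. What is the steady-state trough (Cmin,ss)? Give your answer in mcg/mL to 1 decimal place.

0.3 mcg/mL

Over one 147-h interval, 147/41 ≈ 3.5854 half-lives elapse, leaving f ≈ 0.0833 of each dose.
Single-dose peak C₀ = D/Vd = 322/110 ≈ 2.927 mcg/mL.
Steady-state trough Cmin,ss = C₀·f/(1−f) ≈ 2.927 × 0.0833/0.9167 ≈ 0.266 mcg/mL.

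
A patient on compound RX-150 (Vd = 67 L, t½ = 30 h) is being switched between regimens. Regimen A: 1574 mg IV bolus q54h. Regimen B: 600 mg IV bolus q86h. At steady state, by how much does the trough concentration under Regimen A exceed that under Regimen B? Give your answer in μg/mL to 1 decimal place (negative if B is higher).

8.0 μg/mL

Regimen A: f = (1/2)^(54/30) ≈ 0.2872; Cmin,ss = (1574/67)·f/(1−f) ≈ 9.466 μg/mL.
Regimen B: f = (1/2)^(86/30) ≈ 0.1371; Cmin,ss = (600/67)·f/(1−f) ≈ 1.423 μg/mL.
Difference ≈ 9.466 − 1.423 ≈ 8.043 μg/mL.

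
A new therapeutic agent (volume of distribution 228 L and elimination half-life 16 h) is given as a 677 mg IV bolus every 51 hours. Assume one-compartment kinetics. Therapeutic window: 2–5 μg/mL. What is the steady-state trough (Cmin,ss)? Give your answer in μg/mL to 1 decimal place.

0.4 μg/mL

τ/t½ = 51/16 ≈ 3.1875, so fraction remaining f = (1/2)^(51/16) ≈ 0.1098.
Accumulation ratio R = 1/(1 − f) ≈ 1/0.8902 ≈ 1.1233.
Each bolus raises the concentration by D/Vd = 677/228 ≈ 2.969 μg/mL.
Steady-state peak Cmax,ss = C₀·R ≈ 2.969 × 1.1233 ≈ 3.335 μg/mL.
One interval later, Cmin,ss = Cmax,ss·e^(−kτ) ≈ 3.335 × 0.1098 ≈ 0.366 μg/mL.
Trough 0.4 μg/mL vs MEC 2 μg/mL: subtherapeutic.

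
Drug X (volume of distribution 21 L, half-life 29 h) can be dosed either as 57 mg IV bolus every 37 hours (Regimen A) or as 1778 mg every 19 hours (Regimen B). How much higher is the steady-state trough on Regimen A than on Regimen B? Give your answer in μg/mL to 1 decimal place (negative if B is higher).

-145.4 μg/mL

Regimen A: f = (1/2)^(37/29) ≈ 0.4130; Cmin,ss = (57/21)·f/(1−f) ≈ 1.910 μg/mL.
Regimen B: f = (1/2)^(19/29) ≈ 0.6350; Cmin,ss = (1778/21)·f/(1−f) ≈ 147.297 μg/mL.
Difference ≈ 1.910 − 147.297 ≈ -145.387 μg/mL.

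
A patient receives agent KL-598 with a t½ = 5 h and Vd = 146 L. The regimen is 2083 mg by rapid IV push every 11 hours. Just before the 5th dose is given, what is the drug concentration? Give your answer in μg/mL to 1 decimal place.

f = (1/2)^(τ/t½) = (1/2)^(11/5) ≈ 0.2176.
C₀ = D/Vd = 2083/146 ≈ 14.267 μg/mL.
Before the 5th dose, 4 doses have been given. Superposition: Cmin = C₀·(f + f² + … + f^4).
≈ 14.267 × (0.2176 + 0.0473 + 0.0103 + 0.0022) ≈ 14.267 × 0.2774 ≈ 3.958 μg/mL.

4.0 μg/mL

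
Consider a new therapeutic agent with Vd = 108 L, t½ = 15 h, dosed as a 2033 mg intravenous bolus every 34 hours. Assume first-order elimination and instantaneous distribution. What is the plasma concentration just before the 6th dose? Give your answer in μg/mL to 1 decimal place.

f = (1/2)^(τ/t½) = (1/2)^(34/15) ≈ 0.2078.
C₀ = D/Vd = 2033/108 ≈ 18.824 μg/mL.
Before the 6th dose, 5 doses have been given. Superposition: Cmin = C₀·(f + f² + … + f^5).
≈ 18.824 × (0.2078 + 0.0432 + 0.0090 + 0.0019 + 0.0004) ≈ 18.824 × 0.2623 ≈ 4.938 μg/mL.

4.9 μg/mL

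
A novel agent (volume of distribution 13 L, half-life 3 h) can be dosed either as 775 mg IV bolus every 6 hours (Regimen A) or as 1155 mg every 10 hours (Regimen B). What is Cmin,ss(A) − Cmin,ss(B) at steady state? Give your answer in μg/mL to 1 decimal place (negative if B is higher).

Regimen A: f = (1/2)^(6/3) ≈ 0.2500; Cmin,ss = (775/13)·f/(1−f) ≈ 19.872 μg/mL.
Regimen B: f = (1/2)^(10/3) ≈ 0.0992; Cmin,ss = (1155/13)·f/(1−f) ≈ 9.784 μg/mL.
Difference ≈ 19.872 − 9.784 ≈ 10.088 μg/mL.

10.1 μg/mL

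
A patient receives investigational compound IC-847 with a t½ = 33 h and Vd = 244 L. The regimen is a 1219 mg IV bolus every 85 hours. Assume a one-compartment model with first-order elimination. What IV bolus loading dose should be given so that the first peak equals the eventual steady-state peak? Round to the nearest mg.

f = (1/2)^(85/33) ≈ 0.167733; accumulation ratio R = 1/(1−f) ≈ 1.20154.
Loading dose to hit Cmax,ss on first dose: D_load = D_maint·R ≈ 1219 × 1.20154 ≈ 1464.68 mg.

1465 mg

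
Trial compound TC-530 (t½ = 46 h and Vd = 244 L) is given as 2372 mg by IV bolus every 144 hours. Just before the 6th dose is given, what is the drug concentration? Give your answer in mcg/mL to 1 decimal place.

f = (1/2)^(τ/t½) = (1/2)^(144/46) ≈ 0.1142.
C₀ = D/Vd = 2372/244 ≈ 9.721 mcg/mL.
Before the 6th dose, 5 doses have been given. Superposition: Cmin = C₀·(f + f² + … + f^5).
≈ 9.721 × (0.1142 + 0.0130 + 0.0015 + 0.0002 + 0.0000) ≈ 9.721 × 0.1289 ≈ 1.253 mcg/mL.

1.3 mcg/mL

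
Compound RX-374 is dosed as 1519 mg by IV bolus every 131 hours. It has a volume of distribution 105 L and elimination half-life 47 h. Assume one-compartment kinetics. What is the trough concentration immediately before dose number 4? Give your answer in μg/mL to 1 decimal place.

2.4 μg/mL

f = (1/2)^(τ/t½) = (1/2)^(131/47) ≈ 0.1449.
C₀ = D/Vd = 1519/105 ≈ 14.467 μg/mL.
Before the 4th dose, 3 doses have been given. Superposition: Cmin = C₀·(f + f² + … + f^3).
≈ 14.467 × (0.1449 + 0.0210 + 0.0030) ≈ 14.467 × 0.1689 ≈ 2.443 μg/mL.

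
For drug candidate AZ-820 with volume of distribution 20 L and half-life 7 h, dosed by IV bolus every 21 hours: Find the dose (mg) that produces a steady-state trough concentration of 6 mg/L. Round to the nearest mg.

τ/t½ = 21/7 ≈ 3, so f = (1/2)^(21/7) ≈ 0.125000.
Cmin,ss = (D/Vd)·f/(1−f), so D = Cmin,ss·Vd·(1−f)/f.
D = 6 × 20 × (1−f)/f ≈ 6 × 20 × 7.00000 ≈ 840.00 mg.

840 mg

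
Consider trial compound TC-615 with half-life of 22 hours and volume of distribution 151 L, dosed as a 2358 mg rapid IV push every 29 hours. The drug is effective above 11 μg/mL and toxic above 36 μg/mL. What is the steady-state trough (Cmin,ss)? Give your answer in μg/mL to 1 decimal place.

k = ln2/t½ = ln2/22 ≈ 0.031507 h⁻¹; fraction remaining f = e^(−kτ) = e^(−0.031507×29) ≈ 0.4010.
At steady state, accumulation factor R = 1/(1 − e^(−kτ)) ≈ 1.6694.
Single-dose peak C₀ = D/Vd = 2358/151 ≈ 15.616 μg/mL.
Steady-state peak Cmax,ss = C₀·R ≈ 15.616 × 1.6694 ≈ 26.069 μg/mL.
One interval later, Cmin,ss = Cmax,ss·e^(−kτ) ≈ 26.069 × 0.4010 ≈ 10.454 μg/mL.
Trough 10.5 μg/mL vs MEC 11 μg/mL: subtherapeutic.

10.5 μg/mL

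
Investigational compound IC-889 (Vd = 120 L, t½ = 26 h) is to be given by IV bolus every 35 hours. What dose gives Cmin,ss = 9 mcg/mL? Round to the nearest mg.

τ/t½ = 35/26 ≈ 1.3462, so f = (1/2)^(35/26) ≈ 0.393339.
Cmin,ss = (D/Vd)·f/(1−f), so D = Cmin,ss·Vd·(1−f)/f.
D = 9 × 120 × (1−f)/f ≈ 9 × 120 × 1.54234 ≈ 1665.73 mg.

1666 mg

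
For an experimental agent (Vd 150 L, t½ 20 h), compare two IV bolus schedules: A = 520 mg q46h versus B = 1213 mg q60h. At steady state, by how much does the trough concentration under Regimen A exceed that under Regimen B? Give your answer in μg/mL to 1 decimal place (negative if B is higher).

-0.3 μg/mL

Regimen A: f = (1/2)^(46/20) ≈ 0.2031; Cmin,ss = (520/150)·f/(1−f) ≈ 0.884 μg/mL.
Regimen B: f = (1/2)^(60/20) ≈ 0.1250; Cmin,ss = (1213/150)·f/(1−f) ≈ 1.155 μg/mL.
Difference ≈ 0.884 − 1.155 ≈ -0.271 μg/mL.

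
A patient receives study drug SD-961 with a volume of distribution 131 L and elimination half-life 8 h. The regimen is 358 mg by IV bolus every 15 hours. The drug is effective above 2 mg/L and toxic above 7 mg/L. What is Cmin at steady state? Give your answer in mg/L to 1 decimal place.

τ/t½ = 15/8 ≈ 1.875, so fraction remaining f = (1/2)^(15/8) ≈ 0.2726.
Single-dose peak C₀ = D/Vd = 358/131 ≈ 2.733 mg/L.
Steady-state trough Cmin,ss = C₀·f/(1−f) ≈ 2.733 × 0.2726/0.7274 ≈ 1.024 mg/L.
Trough 1.0 mg/L vs MEC 2 mg/L: subtherapeutic.

1.0 mg/L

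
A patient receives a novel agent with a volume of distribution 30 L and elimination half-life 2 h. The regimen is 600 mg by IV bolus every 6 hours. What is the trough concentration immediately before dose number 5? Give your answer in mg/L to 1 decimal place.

f = (1/2)^(τ/t½) = (1/2)^(6/2) ≈ 0.1250.
C₀ = D/Vd = 600/30 ≈ 20.000 mg/L.
Before the 5th dose, 4 doses have been given. Superposition: Cmin = C₀·(f + f² + … + f^4).
≈ 20.000 × (0.1250 + 0.0156 + 0.0020 + 0.0002) ≈ 20.000 × 0.1428 ≈ 2.856 mg/L.

2.9 mg/L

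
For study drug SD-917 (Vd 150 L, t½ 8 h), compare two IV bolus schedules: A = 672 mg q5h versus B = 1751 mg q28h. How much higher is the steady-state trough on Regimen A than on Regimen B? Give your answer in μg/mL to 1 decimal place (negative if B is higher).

7.1 μg/mL

Regimen A: f = (1/2)^(5/8) ≈ 0.6484; Cmin,ss = (672/150)·f/(1−f) ≈ 8.262 μg/mL.
Regimen B: f = (1/2)^(28/8) ≈ 0.0884; Cmin,ss = (1751/150)·f/(1−f) ≈ 1.132 μg/mL.
Difference ≈ 8.262 − 1.132 ≈ 7.130 μg/mL.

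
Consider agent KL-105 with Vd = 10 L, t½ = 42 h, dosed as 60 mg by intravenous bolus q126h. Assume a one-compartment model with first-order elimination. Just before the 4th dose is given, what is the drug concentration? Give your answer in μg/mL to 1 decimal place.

f = (1/2)^(τ/t½) = (1/2)^(126/42) ≈ 0.1250.
C₀ = D/Vd = 60/10 ≈ 6.000 μg/mL.
Before the 4th dose, 3 doses have been given. Superposition: Cmin = C₀·(f + f² + … + f^3).
≈ 6.000 × (0.1250 + 0.0156 + 0.0020) ≈ 6.000 × 0.1426 ≈ 0.856 μg/mL.

0.9 μg/mL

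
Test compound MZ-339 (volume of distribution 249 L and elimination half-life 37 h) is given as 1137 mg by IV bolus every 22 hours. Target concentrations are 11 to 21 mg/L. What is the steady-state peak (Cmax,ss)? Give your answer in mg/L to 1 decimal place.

13.5 mg/L

τ/t½ = 22/37 ≈ 0.59459, so fraction remaining f = (1/2)^(22/37) ≈ 0.6622.
Accumulation ratio R = 1/(1 − f) ≈ 1/0.3378 ≈ 2.9603.
Each bolus raises the concentration by D/Vd = 1137/249 ≈ 4.566 mg/L.
Steady-state peak Cmax,ss = C₀·R ≈ 4.566 × 2.9603 ≈ 13.517 mg/L.
Peak 13.5 mg/L vs MTC 21 mg/L: below toxic threshold.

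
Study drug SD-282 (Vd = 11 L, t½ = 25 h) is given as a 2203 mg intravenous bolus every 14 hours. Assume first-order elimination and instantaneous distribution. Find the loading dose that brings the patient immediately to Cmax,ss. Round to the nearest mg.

f = (1/2)^(14/25) ≈ 0.678302; accumulation ratio R = 1/(1−f) ≈ 3.10851.
Loading dose to hit Cmax,ss on first dose: D_load = D_maint·R ≈ 2203 × 3.10851 ≈ 6848.05 mg.

6848 mg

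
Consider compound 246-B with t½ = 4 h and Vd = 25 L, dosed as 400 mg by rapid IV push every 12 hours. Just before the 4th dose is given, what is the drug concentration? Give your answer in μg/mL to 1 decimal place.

2.3 μg/mL

f = (1/2)^(τ/t½) = (1/2)^(12/4) ≈ 0.1250.
C₀ = D/Vd = 400/25 ≈ 16.000 μg/mL.
Before the 4th dose, 3 doses have been given. Superposition: Cmin = C₀·(f + f² + … + f^3).
≈ 16.000 × (0.1250 + 0.0156 + 0.0020) ≈ 16.000 × 0.1426 ≈ 2.282 μg/mL.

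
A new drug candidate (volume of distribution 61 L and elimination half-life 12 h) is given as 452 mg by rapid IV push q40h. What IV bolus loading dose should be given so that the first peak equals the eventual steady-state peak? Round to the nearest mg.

502 mg

f = (1/2)^(40/12) ≈ 0.099213; accumulation ratio R = 1/(1−f) ≈ 1.11014.
Loading dose to hit Cmax,ss on first dose: D_load = D_maint·R ≈ 452 × 1.11014 ≈ 501.78 mg.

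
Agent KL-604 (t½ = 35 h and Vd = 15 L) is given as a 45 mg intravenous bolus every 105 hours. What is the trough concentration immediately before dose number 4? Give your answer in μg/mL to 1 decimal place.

f = (1/2)^(τ/t½) = (1/2)^(105/35) ≈ 0.1250.
C₀ = D/Vd = 45/15 ≈ 3.000 μg/mL.
Before the 4th dose, 3 doses have been given. Superposition: Cmin = C₀·(f + f² + … + f^3).
≈ 3.000 × (0.1250 + 0.0156 + 0.0020) ≈ 3.000 × 0.1426 ≈ 0.428 μg/mL.

0.4 μg/mL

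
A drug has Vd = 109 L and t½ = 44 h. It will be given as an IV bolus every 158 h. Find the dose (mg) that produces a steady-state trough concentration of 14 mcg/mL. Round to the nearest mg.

16862 mg

τ/t½ = 158/44 ≈ 3.5909, so f = (1/2)^(158/44) ≈ 0.082991.
Cmin,ss = (D/Vd)·f/(1−f), so D = Cmin,ss·Vd·(1−f)/f.
D = 14 × 109 × (1−f)/f ≈ 14 × 109 × 11.04950 ≈ 16861.54 mg.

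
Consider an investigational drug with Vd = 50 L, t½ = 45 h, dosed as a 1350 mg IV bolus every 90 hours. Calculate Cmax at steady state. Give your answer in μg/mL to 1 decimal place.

36.0 μg/mL

τ = 90 h = 2 half-lives, so f = (1/2)^2 = 0.25.
Accumulation ratio R = 1/(1 − f) = 1/0.75 = 4/3.
Single-dose peak C₀ = D/Vd = 1350/50 = 27 μg/mL.
Steady-state peak Cmax,ss = C₀·R = 27 × 4/3 ≈ 36.000 μg/mL.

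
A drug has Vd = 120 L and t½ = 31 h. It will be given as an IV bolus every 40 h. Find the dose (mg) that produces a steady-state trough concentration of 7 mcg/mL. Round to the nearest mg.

τ/t½ = 40/31 ≈ 1.2903, so f = (1/2)^(40/31) ≈ 0.408860.
Cmin,ss = (D/Vd)·f/(1−f), so D = Cmin,ss·Vd·(1−f)/f.
D = 7 × 120 × (1−f)/f ≈ 7 × 120 × 1.44582 ≈ 1214.49 mg.

1214 mg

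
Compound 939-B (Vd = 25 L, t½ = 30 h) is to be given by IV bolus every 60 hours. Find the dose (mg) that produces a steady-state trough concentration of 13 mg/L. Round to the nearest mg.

975 mg

τ/t½ = 60/30 ≈ 2, so f = (1/2)^(60/30) ≈ 0.250000.
Cmin,ss = (D/Vd)·f/(1−f), so D = Cmin,ss·Vd·(1−f)/f.
D = 13 × 25 × (1−f)/f ≈ 13 × 25 × 3.00000 ≈ 975.00 mg.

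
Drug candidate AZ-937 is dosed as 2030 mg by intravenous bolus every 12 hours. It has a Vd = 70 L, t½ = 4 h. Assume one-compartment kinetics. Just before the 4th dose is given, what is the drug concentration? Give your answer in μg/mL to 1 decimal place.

f = (1/2)^(τ/t½) = (1/2)^(12/4) ≈ 0.1250.
C₀ = D/Vd = 2030/70 ≈ 29.000 μg/mL.
Before the 4th dose, 3 doses have been given. Superposition: Cmin = C₀·(f + f² + … + f^3).
≈ 29.000 × (0.1250 + 0.0156 + 0.0020) ≈ 29.000 × 0.1426 ≈ 4.135 μg/mL.

4.1 μg/mL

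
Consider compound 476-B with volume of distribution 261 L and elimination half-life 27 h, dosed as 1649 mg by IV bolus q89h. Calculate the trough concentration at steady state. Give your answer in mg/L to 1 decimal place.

τ/t½ = 89/27 ≈ 3.2963, so fraction remaining f = (1/2)^(89/27) ≈ 0.1018.
At steady state, accumulation factor R = 1/(1 − e^(−kτ)) ≈ 1.1133.
Single-dose peak C₀ = D/Vd = 1649/261 ≈ 6.318 mg/L.
Steady-state peak Cmax,ss = C₀·R ≈ 6.318 × 1.1133 ≈ 7.034 mg/L.
Steady-state trough Cmin,ss = Cmax,ss·f ≈ 7.034 × 0.1018 ≈ 0.716 mg/L.

0.7 mg/L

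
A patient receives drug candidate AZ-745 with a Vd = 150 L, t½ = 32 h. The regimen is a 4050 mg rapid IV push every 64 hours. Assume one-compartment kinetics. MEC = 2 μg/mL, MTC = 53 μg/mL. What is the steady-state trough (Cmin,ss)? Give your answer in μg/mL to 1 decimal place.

The dosing interval is 2 half-lives, so f = 2^(−2) = 0.25.
At steady state, R = 1/(1 − 0.25) = 4/3.
Single-dose peak C₀ = D/Vd = 4050/150 = 27 μg/mL.
Steady-state peak Cmax,ss = C₀·R = 27 × 4/3 ≈ 36.000 μg/mL.
Steady-state trough Cmin,ss = Cmax,ss·f ≈ 36.000 × 0.25 ≈ 9.000 μg/mL.
Trough 9.0 μg/mL vs MEC 2 μg/mL: adequate.

9.0 μg/mL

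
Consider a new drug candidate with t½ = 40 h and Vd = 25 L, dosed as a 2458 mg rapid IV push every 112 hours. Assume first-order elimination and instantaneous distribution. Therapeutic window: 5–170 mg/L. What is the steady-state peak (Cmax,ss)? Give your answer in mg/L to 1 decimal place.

τ/t½ = 112/40 ≈ 2.8, so fraction remaining f = (1/2)^(112/40) ≈ 0.1436.
At steady state, accumulation factor R = 1/(1 − e^(−kτ)) ≈ 1.1677.
Each bolus raises the concentration by D/Vd = 2458/25 ≈ 98.320 mg/L.
Steady-state peak Cmax,ss = C₀·R ≈ 98.320 × 1.1677 ≈ 114.808 mg/L.
Peak 114.8 mg/L vs MTC 170 mg/L: below toxic threshold.

114.8 mg/L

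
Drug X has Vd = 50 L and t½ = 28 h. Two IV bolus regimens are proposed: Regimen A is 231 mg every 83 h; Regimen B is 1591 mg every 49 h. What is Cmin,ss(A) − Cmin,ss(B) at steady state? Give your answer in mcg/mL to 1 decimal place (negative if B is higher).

Regimen A: f = (1/2)^(83/28) ≈ 0.1281; Cmin,ss = (231/50)·f/(1−f) ≈ 0.679 mcg/mL.
Regimen B: f = (1/2)^(49/28) ≈ 0.2973; Cmin,ss = (1591/50)·f/(1−f) ≈ 13.462 mcg/mL.
Difference ≈ 0.679 − 13.462 ≈ -12.783 mcg/mL.

-12.8 mcg/mL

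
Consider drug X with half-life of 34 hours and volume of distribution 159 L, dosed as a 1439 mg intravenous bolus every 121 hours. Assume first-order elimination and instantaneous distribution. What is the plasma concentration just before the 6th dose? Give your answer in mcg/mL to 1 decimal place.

f = (1/2)^(τ/t½) = (1/2)^(121/34) ≈ 0.0849.
C₀ = D/Vd = 1439/159 ≈ 9.050 mcg/mL.
Before the 6th dose, 5 doses have been given. Superposition: Cmin = C₀·(f + f² + … + f^5).
≈ 9.050 × (0.0849 + 0.0072 + 0.0006 + 0.0001 + 0.0000) ≈ 9.050 × 0.0928 ≈ 0.840 mcg/mL.

0.8 mcg/mL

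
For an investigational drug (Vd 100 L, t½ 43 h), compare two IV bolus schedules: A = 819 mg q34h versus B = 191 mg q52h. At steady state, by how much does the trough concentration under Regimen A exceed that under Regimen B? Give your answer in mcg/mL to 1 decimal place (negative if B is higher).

Regimen A: f = (1/2)^(34/43) ≈ 0.5781; Cmin,ss = (819/100)·f/(1−f) ≈ 11.222 mcg/mL.
Regimen B: f = (1/2)^(52/43) ≈ 0.4325; Cmin,ss = (191/100)·f/(1−f) ≈ 1.456 mcg/mL.
Difference ≈ 11.222 − 1.456 ≈ 9.766 mcg/mL.

9.8 mcg/mL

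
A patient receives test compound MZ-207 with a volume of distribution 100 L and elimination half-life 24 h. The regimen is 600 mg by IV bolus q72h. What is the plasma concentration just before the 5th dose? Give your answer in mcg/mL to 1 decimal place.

0.9 mcg/mL

f = (1/2)^(τ/t½) = (1/2)^(72/24) ≈ 0.1250.
C₀ = D/Vd = 600/100 ≈ 6.000 mcg/mL.
Before the 5th dose, 4 doses have been given. Superposition: Cmin = C₀·(f + f² + … + f^4).
≈ 6.000 × (0.1250 + 0.0156 + 0.0020 + 0.0002) ≈ 6.000 × 0.1428 ≈ 0.857 mcg/mL.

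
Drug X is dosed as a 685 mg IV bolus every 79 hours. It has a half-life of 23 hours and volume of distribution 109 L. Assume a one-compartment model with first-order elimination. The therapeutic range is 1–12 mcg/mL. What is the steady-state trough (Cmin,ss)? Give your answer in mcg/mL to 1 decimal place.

Over one 79-h interval, 79/23 ≈ 3.4348 half-lives elapse, leaving f ≈ 0.0925 of each dose.
Single-dose peak C₀ = D/Vd = 685/109 ≈ 6.284 mcg/mL.
Steady-state trough Cmin,ss = C₀·f/(1−f) ≈ 6.284 × 0.0925/0.9075 ≈ 0.641 mcg/mL.
Trough 0.6 mcg/mL vs MEC 1 mcg/mL: subtherapeutic.

0.6 mcg/mL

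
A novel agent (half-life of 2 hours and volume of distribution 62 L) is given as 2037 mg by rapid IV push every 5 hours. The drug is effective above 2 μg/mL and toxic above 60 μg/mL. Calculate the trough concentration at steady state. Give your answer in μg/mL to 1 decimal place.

7.1 μg/mL

τ/t½ = 5/2 ≈ 2.5, so fraction remaining f = (1/2)^(5/2) ≈ 0.1768.
At steady state, accumulation factor R = 1/(1 − e^(−kτ)) ≈ 1.2148.
Single-dose peak C₀ = D/Vd = 2037/62 ≈ 32.855 μg/mL.
Cmax,ss = C₀/(1 − f) ≈ 32.855/0.8232 ≈ 39.911 μg/mL.
Steady-state trough Cmin,ss = Cmax,ss·f ≈ 39.911 × 0.1768 ≈ 7.056 μg/mL.
Trough 7.1 μg/mL vs MEC 2 μg/mL: adequate.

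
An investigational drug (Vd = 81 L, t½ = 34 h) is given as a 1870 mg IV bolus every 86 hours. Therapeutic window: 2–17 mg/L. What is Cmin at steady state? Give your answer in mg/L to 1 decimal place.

4.8 mg/L

τ/t½ = 86/34 ≈ 2.5294, so fraction remaining f = (1/2)^(86/34) ≈ 0.1732.
Accumulation ratio R = 1/(1 − f) ≈ 1/0.8268 ≈ 1.2095.
Each bolus raises the concentration by D/Vd = 1870/81 ≈ 23.086 mg/L.
Cmax,ss = C₀/(1 − f) ≈ 23.086/0.8268 ≈ 27.922 mg/L.
Steady-state trough Cmin,ss = Cmax,ss·f ≈ 27.922 × 0.1732 ≈ 4.836 mg/L.
Trough 4.8 mg/L vs MEC 2 mg/L: adequate.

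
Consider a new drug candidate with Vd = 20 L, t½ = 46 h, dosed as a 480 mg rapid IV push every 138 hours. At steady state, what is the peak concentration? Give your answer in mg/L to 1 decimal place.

τ = 138 h = 3 half-lives, so f = (1/2)^3 = 0.125.
At steady state, R = 1/(1 − 0.125) = 8/7.
Single-dose peak C₀ = D/Vd = 480/20 = 24 mg/L.
Steady-state peak Cmax,ss = C₀·R = 24 × 8/7 ≈ 27.429 mg/L.

27.4 mg/L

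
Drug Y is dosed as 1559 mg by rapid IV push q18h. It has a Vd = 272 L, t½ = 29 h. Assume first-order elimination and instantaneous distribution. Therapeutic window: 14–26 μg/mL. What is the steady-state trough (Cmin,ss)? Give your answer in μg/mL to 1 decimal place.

10.7 μg/mL

τ/t½ = 18/29 ≈ 0.62069, so fraction remaining f = (1/2)^(18/29) ≈ 0.6504.
At steady state, accumulation factor R = 1/(1 − e^(−kτ)) ≈ 2.8604.
Single-dose peak C₀ = D/Vd = 1559/272 ≈ 5.732 μg/mL.
Cmax,ss = C₀/(1 − f) ≈ 5.732/0.3496 ≈ 16.396 μg/mL.
One interval later, Cmin,ss = Cmax,ss·e^(−kτ) ≈ 16.396 × 0.6504 ≈ 10.664 μg/mL.
Trough 10.7 μg/mL vs MEC 14 μg/mL: subtherapeutic.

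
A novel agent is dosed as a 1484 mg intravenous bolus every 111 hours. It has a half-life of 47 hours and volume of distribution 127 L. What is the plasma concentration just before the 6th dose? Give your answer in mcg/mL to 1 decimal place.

f = (1/2)^(τ/t½) = (1/2)^(111/47) ≈ 0.1946.
C₀ = D/Vd = 1484/127 ≈ 11.685 mcg/mL.
Before the 6th dose, 5 doses have been given. Superposition: Cmin = C₀·(f + f² + … + f^5).
≈ 11.685 × (0.1946 + 0.0379 + 0.0074 + 0.0014 + 0.0003) ≈ 11.685 × 0.2416 ≈ 2.823 mcg/mL.

2.8 mcg/mL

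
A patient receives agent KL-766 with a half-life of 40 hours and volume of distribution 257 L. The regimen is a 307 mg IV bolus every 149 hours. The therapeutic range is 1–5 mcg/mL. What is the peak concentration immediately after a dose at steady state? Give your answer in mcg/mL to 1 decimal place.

1.3 mcg/mL

Over one 149-h interval, 149/40 ≈ 3.725 half-lives elapse, leaving f ≈ 0.0756 of each dose.
At steady state, accumulation factor R = 1/(1 − e^(−kτ)) ≈ 1.0818.
Each bolus raises the concentration by D/Vd = 307/257 ≈ 1.195 mcg/mL.
Cmax,ss = C₀/(1 − f) ≈ 1.195/0.9244 ≈ 1.293 mcg/mL.
Peak 1.3 mcg/mL vs MTC 5 mcg/mL: below toxic threshold.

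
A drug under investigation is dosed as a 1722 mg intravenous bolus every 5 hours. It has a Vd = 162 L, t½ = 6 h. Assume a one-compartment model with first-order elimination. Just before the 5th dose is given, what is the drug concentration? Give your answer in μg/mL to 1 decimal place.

f = (1/2)^(τ/t½) = (1/2)^(5/6) ≈ 0.5612.
C₀ = D/Vd = 1722/162 ≈ 10.630 μg/mL.
Before the 5th dose, 4 doses have been given. Superposition: Cmin = C₀·(f + f² + … + f^4).
≈ 10.630 × (0.5612 + 0.3149 + 0.1767 + 0.0992) ≈ 10.630 × 1.1520 ≈ 12.246 μg/mL.

12.2 μg/mL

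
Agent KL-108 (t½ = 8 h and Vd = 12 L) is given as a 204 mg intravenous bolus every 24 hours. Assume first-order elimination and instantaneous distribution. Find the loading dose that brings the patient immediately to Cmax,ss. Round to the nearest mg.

233 mg

f = (1/2)^(24/8) ≈ 0.125000; accumulation ratio R = 1/(1−f) ≈ 1.14286.
Loading dose to hit Cmax,ss on first dose: D_load = D_maint·R ≈ 204 × 1.14286 ≈ 233.14 mg.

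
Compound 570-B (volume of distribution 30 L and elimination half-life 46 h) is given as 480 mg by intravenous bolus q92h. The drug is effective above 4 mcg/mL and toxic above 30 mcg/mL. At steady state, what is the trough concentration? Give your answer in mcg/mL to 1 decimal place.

5.3 mcg/mL

The dosing interval is 2 half-lives, so f = 2^(−2) = 0.25.
At steady state, R = 1/(1 − 0.25) = 4/3.
Single-dose peak C₀ = D/Vd = 480/30 = 16 mcg/mL.
Steady-state peak Cmax,ss = C₀·R = 16 × 4/3 ≈ 21.333 mcg/mL.
Steady-state trough Cmin,ss = Cmax,ss·f ≈ 21.333 × 0.25 ≈ 5.333 mcg/mL.
Trough 5.3 mcg/mL vs MEC 4 mcg/mL: adequate.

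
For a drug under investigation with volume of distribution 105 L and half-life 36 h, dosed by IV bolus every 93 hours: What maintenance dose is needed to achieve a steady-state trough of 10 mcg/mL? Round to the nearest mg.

5243 mg

τ/t½ = 93/36 ≈ 2.5833, so f = (1/2)^(93/36) ≈ 0.166855.
Cmin,ss = (D/Vd)·f/(1−f), so D = Cmin,ss·Vd·(1−f)/f.
D = 10 × 105 × (1−f)/f ≈ 10 × 105 × 4.99323 ≈ 5242.89 mg.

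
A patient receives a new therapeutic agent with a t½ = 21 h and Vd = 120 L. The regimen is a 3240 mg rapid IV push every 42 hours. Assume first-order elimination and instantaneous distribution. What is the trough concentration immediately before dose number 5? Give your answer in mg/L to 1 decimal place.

f = (1/2)^(τ/t½) = (1/2)^(42/21) ≈ 0.2500.
C₀ = D/Vd = 3240/120 ≈ 27.000 mg/L.
Before the 5th dose, 4 doses have been given. Superposition: Cmin = C₀·(f + f² + … + f^4).
≈ 27.000 × (0.2500 + 0.0625 + 0.0156 + 0.0039) ≈ 27.000 × 0.3320 ≈ 8.964 mg/L.

9.0 mg/L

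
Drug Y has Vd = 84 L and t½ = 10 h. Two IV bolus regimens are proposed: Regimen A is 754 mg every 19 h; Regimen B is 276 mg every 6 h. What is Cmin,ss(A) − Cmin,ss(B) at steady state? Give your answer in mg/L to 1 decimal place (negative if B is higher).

-3.1 mg/L

Regimen A: f = (1/2)^(19/10) ≈ 0.2679; Cmin,ss = (754/84)·f/(1−f) ≈ 3.285 mg/L.
Regimen B: f = (1/2)^(6/10) ≈ 0.6598; Cmin,ss = (276/84)·f/(1−f) ≈ 6.372 mg/L.
Difference ≈ 3.285 − 6.372 ≈ -3.087 mg/L.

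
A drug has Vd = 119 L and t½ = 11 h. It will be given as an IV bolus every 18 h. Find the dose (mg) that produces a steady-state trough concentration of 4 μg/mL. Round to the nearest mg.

τ/t½ = 18/11 ≈ 1.6364, so f = (1/2)^(18/11) ≈ 0.321666.
Cmin,ss = (D/Vd)·f/(1−f), so D = Cmin,ss·Vd·(1−f)/f.
D = 4 × 119 × (1−f)/f ≈ 4 × 119 × 2.10881 ≈ 1003.79 mg.

1004 mg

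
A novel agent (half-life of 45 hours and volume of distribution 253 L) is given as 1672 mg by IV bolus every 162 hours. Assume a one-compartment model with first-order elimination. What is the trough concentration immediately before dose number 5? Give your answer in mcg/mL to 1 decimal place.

f = (1/2)^(τ/t½) = (1/2)^(162/45) ≈ 0.0825.
C₀ = D/Vd = 1672/253 ≈ 6.609 mcg/mL.
Before the 5th dose, 4 doses have been given. Superposition: Cmin = C₀·(f + f² + … + f^4).
≈ 6.609 × (0.0825 + 0.0068 + 0.0006 + 0.0000) ≈ 6.609 × 0.0899 ≈ 0.594 mcg/mL.

0.6 mcg/mL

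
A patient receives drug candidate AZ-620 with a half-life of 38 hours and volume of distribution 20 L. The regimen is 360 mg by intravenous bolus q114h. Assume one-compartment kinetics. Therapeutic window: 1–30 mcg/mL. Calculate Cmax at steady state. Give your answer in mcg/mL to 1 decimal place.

20.6 mcg/mL

The dosing interval is 3 half-lives, so f = 2^(−3) = 0.125.
Accumulation ratio R = 1/(1 − f) = 1/0.875 = 8/7.
Single-dose peak C₀ = D/Vd = 360/20 = 18 mcg/mL.
Steady-state peak Cmax,ss = C₀·R = 18 × 8/7 ≈ 20.571 mcg/mL.
Peak 20.6 mcg/mL vs MTC 30 mcg/mL: below toxic threshold.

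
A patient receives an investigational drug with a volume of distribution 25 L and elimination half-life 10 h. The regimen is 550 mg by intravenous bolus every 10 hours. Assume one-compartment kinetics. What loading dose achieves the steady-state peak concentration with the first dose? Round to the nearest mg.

f = (1/2)^(10/10) ≈ 0.500000; accumulation ratio R = 1/(1−f) ≈ 2.00000.
Loading dose to hit Cmax,ss on first dose: D_load = D_maint·R ≈ 550 × 2.00000 ≈ 1100.00 mg.

1100 mg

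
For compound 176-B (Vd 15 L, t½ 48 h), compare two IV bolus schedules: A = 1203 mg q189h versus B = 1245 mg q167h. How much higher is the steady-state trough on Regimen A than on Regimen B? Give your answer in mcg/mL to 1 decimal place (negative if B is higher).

-2.6 mcg/mL

Regimen A: f = (1/2)^(189/48) ≈ 0.0653; Cmin,ss = (1203/15)·f/(1−f) ≈ 5.603 mcg/mL.
Regimen B: f = (1/2)^(167/48) ≈ 0.0897; Cmin,ss = (1245/15)·f/(1−f) ≈ 8.179 mcg/mL.
Difference ≈ 5.603 − 8.179 ≈ -2.576 mcg/mL.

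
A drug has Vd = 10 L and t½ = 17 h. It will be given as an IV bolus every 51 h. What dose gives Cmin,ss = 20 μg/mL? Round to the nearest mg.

τ/t½ = 51/17 ≈ 3, so f = (1/2)^(51/17) ≈ 0.125000.
Cmin,ss = (D/Vd)·f/(1−f), so D = Cmin,ss·Vd·(1−f)/f.
D = 20 × 10 × (1−f)/f ≈ 20 × 10 × 7.00000 ≈ 1400.00 mg.

1400 mg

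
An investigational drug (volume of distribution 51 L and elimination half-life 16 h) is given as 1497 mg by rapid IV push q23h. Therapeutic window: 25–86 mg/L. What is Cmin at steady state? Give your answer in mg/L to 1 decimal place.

17.2 mg/L

Over one 23-h interval, 23/16 ≈ 1.4375 half-lives elapse, leaving f ≈ 0.3692 of each dose.
Each bolus raises the concentration by D/Vd = 1497/51 ≈ 29.353 mg/L.
Steady-state trough Cmin,ss = C₀·f/(1−f) ≈ 29.353 × 0.3692/0.6308 ≈ 17.180 mg/L.
Trough 17.2 mg/L vs MEC 25 mg/L: subtherapeutic.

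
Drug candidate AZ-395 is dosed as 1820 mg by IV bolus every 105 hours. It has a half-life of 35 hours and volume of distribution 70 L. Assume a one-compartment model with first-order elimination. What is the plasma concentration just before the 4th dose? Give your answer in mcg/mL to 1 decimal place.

3.7 mcg/mL

f = (1/2)^(τ/t½) = (1/2)^(105/35) ≈ 0.1250.
C₀ = D/Vd = 1820/70 ≈ 26.000 mcg/mL.
Before the 4th dose, 3 doses have been given. Superposition: Cmin = C₀·(f + f² + … + f^3).
≈ 26.000 × (0.1250 + 0.0156 + 0.0020) ≈ 26.000 × 0.1426 ≈ 3.708 mcg/mL.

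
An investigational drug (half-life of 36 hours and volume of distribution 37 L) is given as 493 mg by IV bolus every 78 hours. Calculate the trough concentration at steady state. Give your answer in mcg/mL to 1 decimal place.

Over one 78-h interval, 78/36 ≈ 2.1667 half-lives elapse, leaving f ≈ 0.2227 of each dose.
Single-dose peak C₀ = D/Vd = 493/37 ≈ 13.324 mcg/mL.
Steady-state trough Cmin,ss = C₀·f/(1−f) ≈ 13.324 × 0.2227/0.7773 ≈ 3.817 mcg/mL.

3.8 mcg/mL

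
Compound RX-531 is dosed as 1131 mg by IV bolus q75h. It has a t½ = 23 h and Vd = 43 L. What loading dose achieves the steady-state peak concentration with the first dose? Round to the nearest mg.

f = (1/2)^(75/23) ≈ 0.104323; accumulation ratio R = 1/(1−f) ≈ 1.11647.
Loading dose to hit Cmax,ss on first dose: D_load = D_maint·R ≈ 1131 × 1.11647 ≈ 1262.73 mg.

1263 mg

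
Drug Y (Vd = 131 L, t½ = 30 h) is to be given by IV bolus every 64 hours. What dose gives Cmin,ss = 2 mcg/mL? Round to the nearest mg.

τ/t½ = 64/30 ≈ 2.1333, so f = (1/2)^(64/30) ≈ 0.227931.
Cmin,ss = (D/Vd)·f/(1−f), so D = Cmin,ss·Vd·(1−f)/f.
D = 2 × 131 × (1−f)/f ≈ 2 × 131 × 3.38729 ≈ 887.47 mg.

887 mg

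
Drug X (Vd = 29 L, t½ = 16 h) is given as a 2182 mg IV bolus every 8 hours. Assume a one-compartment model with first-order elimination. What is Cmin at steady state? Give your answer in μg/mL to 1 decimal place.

k = ln2/t½ = ln2/16 ≈ 0.043322 h⁻¹; fraction remaining f = e^(−kτ) = e^(−0.043322×8) ≈ 0.7071.
At steady state, accumulation factor R = 1/(1 − e^(−kτ)) ≈ 3.4141.
Single-dose peak C₀ = D/Vd = 2182/29 ≈ 75.241 μg/mL.
Steady-state peak Cmax,ss = C₀·R ≈ 75.241 × 3.4141 ≈ 256.880 μg/mL.
One interval later, Cmin,ss = Cmax,ss·e^(−kτ) ≈ 256.880 × 0.7071 ≈ 181.640 μg/mL.

181.6 μg/mL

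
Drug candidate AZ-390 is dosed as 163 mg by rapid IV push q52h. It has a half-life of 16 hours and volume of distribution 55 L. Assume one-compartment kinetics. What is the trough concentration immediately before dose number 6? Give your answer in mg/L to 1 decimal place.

0.3 mg/L

f = (1/2)^(τ/t½) = (1/2)^(52/16) ≈ 0.1051.
C₀ = D/Vd = 163/55 ≈ 2.964 mg/L.
Before the 6th dose, 5 doses have been given. Superposition: Cmin = C₀·(f + f² + … + f^5).
≈ 2.964 × (0.1051 + 0.0110 + 0.0012 + 0.0001 + 0.0000) ≈ 2.964 × 0.1174 ≈ 0.348 mg/L.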